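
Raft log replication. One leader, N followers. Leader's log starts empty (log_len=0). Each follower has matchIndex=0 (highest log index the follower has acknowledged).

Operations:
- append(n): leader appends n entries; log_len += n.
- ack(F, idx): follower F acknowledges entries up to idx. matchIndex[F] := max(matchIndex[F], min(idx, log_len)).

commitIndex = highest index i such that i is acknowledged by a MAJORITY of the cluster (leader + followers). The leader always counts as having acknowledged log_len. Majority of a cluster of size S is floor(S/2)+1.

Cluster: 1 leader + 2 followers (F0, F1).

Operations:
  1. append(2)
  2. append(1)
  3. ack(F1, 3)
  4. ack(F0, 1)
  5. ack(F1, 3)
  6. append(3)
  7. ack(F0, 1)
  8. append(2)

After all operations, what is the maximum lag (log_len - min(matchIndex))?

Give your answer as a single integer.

Answer: 7

Derivation:
Op 1: append 2 -> log_len=2
Op 2: append 1 -> log_len=3
Op 3: F1 acks idx 3 -> match: F0=0 F1=3; commitIndex=3
Op 4: F0 acks idx 1 -> match: F0=1 F1=3; commitIndex=3
Op 5: F1 acks idx 3 -> match: F0=1 F1=3; commitIndex=3
Op 6: append 3 -> log_len=6
Op 7: F0 acks idx 1 -> match: F0=1 F1=3; commitIndex=3
Op 8: append 2 -> log_len=8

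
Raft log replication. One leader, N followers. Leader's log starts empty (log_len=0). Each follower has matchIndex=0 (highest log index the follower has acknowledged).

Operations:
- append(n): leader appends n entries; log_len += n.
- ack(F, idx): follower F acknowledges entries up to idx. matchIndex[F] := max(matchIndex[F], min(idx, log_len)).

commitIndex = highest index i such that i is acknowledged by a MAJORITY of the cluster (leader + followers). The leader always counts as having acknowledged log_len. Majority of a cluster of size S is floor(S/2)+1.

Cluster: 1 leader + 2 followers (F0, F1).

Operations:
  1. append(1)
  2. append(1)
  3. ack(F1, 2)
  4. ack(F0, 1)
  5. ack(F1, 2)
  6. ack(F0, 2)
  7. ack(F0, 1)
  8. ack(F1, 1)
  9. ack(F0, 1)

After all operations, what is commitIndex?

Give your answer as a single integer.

Op 1: append 1 -> log_len=1
Op 2: append 1 -> log_len=2
Op 3: F1 acks idx 2 -> match: F0=0 F1=2; commitIndex=2
Op 4: F0 acks idx 1 -> match: F0=1 F1=2; commitIndex=2
Op 5: F1 acks idx 2 -> match: F0=1 F1=2; commitIndex=2
Op 6: F0 acks idx 2 -> match: F0=2 F1=2; commitIndex=2
Op 7: F0 acks idx 1 -> match: F0=2 F1=2; commitIndex=2
Op 8: F1 acks idx 1 -> match: F0=2 F1=2; commitIndex=2
Op 9: F0 acks idx 1 -> match: F0=2 F1=2; commitIndex=2

Answer: 2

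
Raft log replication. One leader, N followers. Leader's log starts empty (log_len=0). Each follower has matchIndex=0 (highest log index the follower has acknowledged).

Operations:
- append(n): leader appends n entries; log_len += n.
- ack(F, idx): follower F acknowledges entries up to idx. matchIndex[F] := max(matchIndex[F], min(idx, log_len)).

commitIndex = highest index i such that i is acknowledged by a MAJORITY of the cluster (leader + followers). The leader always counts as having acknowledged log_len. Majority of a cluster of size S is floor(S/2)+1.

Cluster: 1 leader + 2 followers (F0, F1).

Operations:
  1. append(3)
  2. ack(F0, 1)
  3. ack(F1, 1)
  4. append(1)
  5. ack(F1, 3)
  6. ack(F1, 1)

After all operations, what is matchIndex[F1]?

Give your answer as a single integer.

Op 1: append 3 -> log_len=3
Op 2: F0 acks idx 1 -> match: F0=1 F1=0; commitIndex=1
Op 3: F1 acks idx 1 -> match: F0=1 F1=1; commitIndex=1
Op 4: append 1 -> log_len=4
Op 5: F1 acks idx 3 -> match: F0=1 F1=3; commitIndex=3
Op 6: F1 acks idx 1 -> match: F0=1 F1=3; commitIndex=3

Answer: 3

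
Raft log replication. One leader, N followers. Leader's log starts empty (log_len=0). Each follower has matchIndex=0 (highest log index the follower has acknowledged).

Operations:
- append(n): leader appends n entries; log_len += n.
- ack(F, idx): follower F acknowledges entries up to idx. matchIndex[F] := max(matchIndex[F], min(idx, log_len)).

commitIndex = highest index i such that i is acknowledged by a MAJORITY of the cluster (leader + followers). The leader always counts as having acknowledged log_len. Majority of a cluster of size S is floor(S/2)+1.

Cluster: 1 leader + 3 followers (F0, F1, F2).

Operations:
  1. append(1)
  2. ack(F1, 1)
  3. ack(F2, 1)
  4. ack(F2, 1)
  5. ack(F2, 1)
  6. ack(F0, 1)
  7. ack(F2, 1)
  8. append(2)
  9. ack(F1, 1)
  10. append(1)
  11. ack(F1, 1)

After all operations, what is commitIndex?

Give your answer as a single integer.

Op 1: append 1 -> log_len=1
Op 2: F1 acks idx 1 -> match: F0=0 F1=1 F2=0; commitIndex=0
Op 3: F2 acks idx 1 -> match: F0=0 F1=1 F2=1; commitIndex=1
Op 4: F2 acks idx 1 -> match: F0=0 F1=1 F2=1; commitIndex=1
Op 5: F2 acks idx 1 -> match: F0=0 F1=1 F2=1; commitIndex=1
Op 6: F0 acks idx 1 -> match: F0=1 F1=1 F2=1; commitIndex=1
Op 7: F2 acks idx 1 -> match: F0=1 F1=1 F2=1; commitIndex=1
Op 8: append 2 -> log_len=3
Op 9: F1 acks idx 1 -> match: F0=1 F1=1 F2=1; commitIndex=1
Op 10: append 1 -> log_len=4
Op 11: F1 acks idx 1 -> match: F0=1 F1=1 F2=1; commitIndex=1

Answer: 1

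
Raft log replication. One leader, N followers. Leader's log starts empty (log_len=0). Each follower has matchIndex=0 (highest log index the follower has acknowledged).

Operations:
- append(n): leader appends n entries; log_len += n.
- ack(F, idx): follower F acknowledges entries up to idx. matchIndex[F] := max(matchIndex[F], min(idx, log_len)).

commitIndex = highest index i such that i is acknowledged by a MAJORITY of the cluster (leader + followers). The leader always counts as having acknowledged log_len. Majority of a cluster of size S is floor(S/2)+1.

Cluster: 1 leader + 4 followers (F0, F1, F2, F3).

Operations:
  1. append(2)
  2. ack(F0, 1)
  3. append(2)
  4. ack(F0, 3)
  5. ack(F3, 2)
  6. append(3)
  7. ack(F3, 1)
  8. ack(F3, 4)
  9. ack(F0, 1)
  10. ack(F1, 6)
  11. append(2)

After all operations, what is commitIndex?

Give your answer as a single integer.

Answer: 4

Derivation:
Op 1: append 2 -> log_len=2
Op 2: F0 acks idx 1 -> match: F0=1 F1=0 F2=0 F3=0; commitIndex=0
Op 3: append 2 -> log_len=4
Op 4: F0 acks idx 3 -> match: F0=3 F1=0 F2=0 F3=0; commitIndex=0
Op 5: F3 acks idx 2 -> match: F0=3 F1=0 F2=0 F3=2; commitIndex=2
Op 6: append 3 -> log_len=7
Op 7: F3 acks idx 1 -> match: F0=3 F1=0 F2=0 F3=2; commitIndex=2
Op 8: F3 acks idx 4 -> match: F0=3 F1=0 F2=0 F3=4; commitIndex=3
Op 9: F0 acks idx 1 -> match: F0=3 F1=0 F2=0 F3=4; commitIndex=3
Op 10: F1 acks idx 6 -> match: F0=3 F1=6 F2=0 F3=4; commitIndex=4
Op 11: append 2 -> log_len=9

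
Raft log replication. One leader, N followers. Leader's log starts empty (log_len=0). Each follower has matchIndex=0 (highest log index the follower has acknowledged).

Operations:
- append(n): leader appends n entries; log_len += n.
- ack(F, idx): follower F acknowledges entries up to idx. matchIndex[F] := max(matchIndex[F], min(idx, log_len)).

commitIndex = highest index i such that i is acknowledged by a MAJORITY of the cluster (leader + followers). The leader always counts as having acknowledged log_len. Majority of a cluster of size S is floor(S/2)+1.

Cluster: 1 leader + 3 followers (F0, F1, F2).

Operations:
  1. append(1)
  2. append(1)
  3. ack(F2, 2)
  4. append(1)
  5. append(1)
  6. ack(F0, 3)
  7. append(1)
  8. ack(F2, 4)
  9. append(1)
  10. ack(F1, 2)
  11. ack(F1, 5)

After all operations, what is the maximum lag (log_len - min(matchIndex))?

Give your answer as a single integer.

Op 1: append 1 -> log_len=1
Op 2: append 1 -> log_len=2
Op 3: F2 acks idx 2 -> match: F0=0 F1=0 F2=2; commitIndex=0
Op 4: append 1 -> log_len=3
Op 5: append 1 -> log_len=4
Op 6: F0 acks idx 3 -> match: F0=3 F1=0 F2=2; commitIndex=2
Op 7: append 1 -> log_len=5
Op 8: F2 acks idx 4 -> match: F0=3 F1=0 F2=4; commitIndex=3
Op 9: append 1 -> log_len=6
Op 10: F1 acks idx 2 -> match: F0=3 F1=2 F2=4; commitIndex=3
Op 11: F1 acks idx 5 -> match: F0=3 F1=5 F2=4; commitIndex=4

Answer: 3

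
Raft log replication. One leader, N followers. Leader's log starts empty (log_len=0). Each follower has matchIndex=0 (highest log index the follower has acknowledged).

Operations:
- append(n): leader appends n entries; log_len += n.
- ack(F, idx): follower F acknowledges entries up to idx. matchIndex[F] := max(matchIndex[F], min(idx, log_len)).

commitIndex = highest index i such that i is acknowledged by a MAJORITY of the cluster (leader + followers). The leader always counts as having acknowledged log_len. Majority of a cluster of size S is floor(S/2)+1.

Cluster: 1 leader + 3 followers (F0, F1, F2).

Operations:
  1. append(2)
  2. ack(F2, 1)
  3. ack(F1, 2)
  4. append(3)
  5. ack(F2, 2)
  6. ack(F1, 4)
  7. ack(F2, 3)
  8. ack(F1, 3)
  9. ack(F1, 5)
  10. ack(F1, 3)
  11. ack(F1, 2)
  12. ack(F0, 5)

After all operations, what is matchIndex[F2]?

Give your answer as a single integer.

Op 1: append 2 -> log_len=2
Op 2: F2 acks idx 1 -> match: F0=0 F1=0 F2=1; commitIndex=0
Op 3: F1 acks idx 2 -> match: F0=0 F1=2 F2=1; commitIndex=1
Op 4: append 3 -> log_len=5
Op 5: F2 acks idx 2 -> match: F0=0 F1=2 F2=2; commitIndex=2
Op 6: F1 acks idx 4 -> match: F0=0 F1=4 F2=2; commitIndex=2
Op 7: F2 acks idx 3 -> match: F0=0 F1=4 F2=3; commitIndex=3
Op 8: F1 acks idx 3 -> match: F0=0 F1=4 F2=3; commitIndex=3
Op 9: F1 acks idx 5 -> match: F0=0 F1=5 F2=3; commitIndex=3
Op 10: F1 acks idx 3 -> match: F0=0 F1=5 F2=3; commitIndex=3
Op 11: F1 acks idx 2 -> match: F0=0 F1=5 F2=3; commitIndex=3
Op 12: F0 acks idx 5 -> match: F0=5 F1=5 F2=3; commitIndex=5

Answer: 3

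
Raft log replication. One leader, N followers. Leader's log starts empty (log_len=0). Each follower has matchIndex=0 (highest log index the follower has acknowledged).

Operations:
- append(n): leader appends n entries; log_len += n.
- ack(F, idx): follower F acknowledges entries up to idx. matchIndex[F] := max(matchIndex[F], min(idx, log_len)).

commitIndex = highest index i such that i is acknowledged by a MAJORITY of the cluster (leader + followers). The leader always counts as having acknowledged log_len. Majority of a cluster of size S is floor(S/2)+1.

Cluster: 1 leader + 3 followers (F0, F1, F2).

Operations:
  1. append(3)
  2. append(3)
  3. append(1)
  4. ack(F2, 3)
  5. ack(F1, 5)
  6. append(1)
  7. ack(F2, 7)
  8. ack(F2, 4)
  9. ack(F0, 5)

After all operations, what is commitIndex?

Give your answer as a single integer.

Op 1: append 3 -> log_len=3
Op 2: append 3 -> log_len=6
Op 3: append 1 -> log_len=7
Op 4: F2 acks idx 3 -> match: F0=0 F1=0 F2=3; commitIndex=0
Op 5: F1 acks idx 5 -> match: F0=0 F1=5 F2=3; commitIndex=3
Op 6: append 1 -> log_len=8
Op 7: F2 acks idx 7 -> match: F0=0 F1=5 F2=7; commitIndex=5
Op 8: F2 acks idx 4 -> match: F0=0 F1=5 F2=7; commitIndex=5
Op 9: F0 acks idx 5 -> match: F0=5 F1=5 F2=7; commitIndex=5

Answer: 5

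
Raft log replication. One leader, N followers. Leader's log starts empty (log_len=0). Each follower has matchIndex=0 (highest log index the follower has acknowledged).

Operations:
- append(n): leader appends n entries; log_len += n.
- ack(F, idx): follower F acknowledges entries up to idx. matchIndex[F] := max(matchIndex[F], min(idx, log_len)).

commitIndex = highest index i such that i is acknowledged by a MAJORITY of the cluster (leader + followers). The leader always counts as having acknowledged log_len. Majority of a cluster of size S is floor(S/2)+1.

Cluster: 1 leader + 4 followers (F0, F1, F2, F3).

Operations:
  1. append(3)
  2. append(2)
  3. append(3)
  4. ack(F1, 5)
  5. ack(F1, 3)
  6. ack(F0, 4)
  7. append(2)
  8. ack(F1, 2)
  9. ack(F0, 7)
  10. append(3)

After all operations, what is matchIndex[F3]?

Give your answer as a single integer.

Op 1: append 3 -> log_len=3
Op 2: append 2 -> log_len=5
Op 3: append 3 -> log_len=8
Op 4: F1 acks idx 5 -> match: F0=0 F1=5 F2=0 F3=0; commitIndex=0
Op 5: F1 acks idx 3 -> match: F0=0 F1=5 F2=0 F3=0; commitIndex=0
Op 6: F0 acks idx 4 -> match: F0=4 F1=5 F2=0 F3=0; commitIndex=4
Op 7: append 2 -> log_len=10
Op 8: F1 acks idx 2 -> match: F0=4 F1=5 F2=0 F3=0; commitIndex=4
Op 9: F0 acks idx 7 -> match: F0=7 F1=5 F2=0 F3=0; commitIndex=5
Op 10: append 3 -> log_len=13

Answer: 0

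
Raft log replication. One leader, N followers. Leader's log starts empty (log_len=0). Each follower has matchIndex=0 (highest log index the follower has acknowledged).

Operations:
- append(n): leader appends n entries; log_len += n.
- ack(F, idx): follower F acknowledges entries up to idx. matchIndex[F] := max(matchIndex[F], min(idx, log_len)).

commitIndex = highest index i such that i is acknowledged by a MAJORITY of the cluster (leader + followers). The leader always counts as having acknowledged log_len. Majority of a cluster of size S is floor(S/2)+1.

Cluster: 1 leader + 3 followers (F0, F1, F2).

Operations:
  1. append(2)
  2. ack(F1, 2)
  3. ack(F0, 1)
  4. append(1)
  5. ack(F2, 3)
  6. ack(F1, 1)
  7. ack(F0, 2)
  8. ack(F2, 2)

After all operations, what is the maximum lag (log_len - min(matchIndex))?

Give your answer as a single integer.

Op 1: append 2 -> log_len=2
Op 2: F1 acks idx 2 -> match: F0=0 F1=2 F2=0; commitIndex=0
Op 3: F0 acks idx 1 -> match: F0=1 F1=2 F2=0; commitIndex=1
Op 4: append 1 -> log_len=3
Op 5: F2 acks idx 3 -> match: F0=1 F1=2 F2=3; commitIndex=2
Op 6: F1 acks idx 1 -> match: F0=1 F1=2 F2=3; commitIndex=2
Op 7: F0 acks idx 2 -> match: F0=2 F1=2 F2=3; commitIndex=2
Op 8: F2 acks idx 2 -> match: F0=2 F1=2 F2=3; commitIndex=2

Answer: 1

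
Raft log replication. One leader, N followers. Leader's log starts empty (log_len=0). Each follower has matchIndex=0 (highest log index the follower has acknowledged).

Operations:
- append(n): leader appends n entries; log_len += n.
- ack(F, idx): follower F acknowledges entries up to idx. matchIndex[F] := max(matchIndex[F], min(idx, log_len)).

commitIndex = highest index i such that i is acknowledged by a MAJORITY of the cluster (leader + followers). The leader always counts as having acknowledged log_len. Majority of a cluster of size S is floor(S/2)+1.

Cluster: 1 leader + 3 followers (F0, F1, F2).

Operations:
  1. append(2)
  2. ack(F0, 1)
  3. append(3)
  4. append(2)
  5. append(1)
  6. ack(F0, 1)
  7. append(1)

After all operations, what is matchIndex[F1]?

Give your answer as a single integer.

Op 1: append 2 -> log_len=2
Op 2: F0 acks idx 1 -> match: F0=1 F1=0 F2=0; commitIndex=0
Op 3: append 3 -> log_len=5
Op 4: append 2 -> log_len=7
Op 5: append 1 -> log_len=8
Op 6: F0 acks idx 1 -> match: F0=1 F1=0 F2=0; commitIndex=0
Op 7: append 1 -> log_len=9

Answer: 0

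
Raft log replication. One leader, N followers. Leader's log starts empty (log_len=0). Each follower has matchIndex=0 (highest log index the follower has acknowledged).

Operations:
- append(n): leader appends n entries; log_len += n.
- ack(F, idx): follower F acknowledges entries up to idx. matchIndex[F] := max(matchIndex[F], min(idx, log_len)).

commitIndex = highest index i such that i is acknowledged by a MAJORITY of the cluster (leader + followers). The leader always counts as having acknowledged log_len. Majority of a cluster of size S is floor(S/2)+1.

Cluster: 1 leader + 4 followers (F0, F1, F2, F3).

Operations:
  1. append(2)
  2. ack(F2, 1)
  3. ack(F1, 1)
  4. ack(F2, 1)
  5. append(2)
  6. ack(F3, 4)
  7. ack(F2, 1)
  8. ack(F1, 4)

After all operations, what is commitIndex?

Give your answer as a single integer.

Answer: 4

Derivation:
Op 1: append 2 -> log_len=2
Op 2: F2 acks idx 1 -> match: F0=0 F1=0 F2=1 F3=0; commitIndex=0
Op 3: F1 acks idx 1 -> match: F0=0 F1=1 F2=1 F3=0; commitIndex=1
Op 4: F2 acks idx 1 -> match: F0=0 F1=1 F2=1 F3=0; commitIndex=1
Op 5: append 2 -> log_len=4
Op 6: F3 acks idx 4 -> match: F0=0 F1=1 F2=1 F3=4; commitIndex=1
Op 7: F2 acks idx 1 -> match: F0=0 F1=1 F2=1 F3=4; commitIndex=1
Op 8: F1 acks idx 4 -> match: F0=0 F1=4 F2=1 F3=4; commitIndex=4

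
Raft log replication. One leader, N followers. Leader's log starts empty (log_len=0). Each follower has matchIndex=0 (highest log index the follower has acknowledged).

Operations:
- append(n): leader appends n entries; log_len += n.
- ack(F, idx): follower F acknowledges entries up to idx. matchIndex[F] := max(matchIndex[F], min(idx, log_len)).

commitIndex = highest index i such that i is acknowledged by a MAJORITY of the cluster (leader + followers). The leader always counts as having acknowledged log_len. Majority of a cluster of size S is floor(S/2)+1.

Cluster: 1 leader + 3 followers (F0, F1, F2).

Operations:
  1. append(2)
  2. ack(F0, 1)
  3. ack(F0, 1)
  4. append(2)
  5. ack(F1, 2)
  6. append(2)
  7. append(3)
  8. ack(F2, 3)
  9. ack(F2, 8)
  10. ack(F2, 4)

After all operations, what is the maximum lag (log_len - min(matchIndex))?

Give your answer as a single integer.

Answer: 8

Derivation:
Op 1: append 2 -> log_len=2
Op 2: F0 acks idx 1 -> match: F0=1 F1=0 F2=0; commitIndex=0
Op 3: F0 acks idx 1 -> match: F0=1 F1=0 F2=0; commitIndex=0
Op 4: append 2 -> log_len=4
Op 5: F1 acks idx 2 -> match: F0=1 F1=2 F2=0; commitIndex=1
Op 6: append 2 -> log_len=6
Op 7: append 3 -> log_len=9
Op 8: F2 acks idx 3 -> match: F0=1 F1=2 F2=3; commitIndex=2
Op 9: F2 acks idx 8 -> match: F0=1 F1=2 F2=8; commitIndex=2
Op 10: F2 acks idx 4 -> match: F0=1 F1=2 F2=8; commitIndex=2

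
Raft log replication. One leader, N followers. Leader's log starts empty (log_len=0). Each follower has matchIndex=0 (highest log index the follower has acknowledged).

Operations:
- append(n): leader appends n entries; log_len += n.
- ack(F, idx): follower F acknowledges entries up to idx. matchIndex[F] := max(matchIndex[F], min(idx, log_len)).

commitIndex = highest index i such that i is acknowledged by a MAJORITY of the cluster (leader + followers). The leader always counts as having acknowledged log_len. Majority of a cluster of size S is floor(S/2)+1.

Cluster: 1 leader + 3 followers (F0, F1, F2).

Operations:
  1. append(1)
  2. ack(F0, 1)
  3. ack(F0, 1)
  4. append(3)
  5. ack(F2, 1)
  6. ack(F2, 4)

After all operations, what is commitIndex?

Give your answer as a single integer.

Op 1: append 1 -> log_len=1
Op 2: F0 acks idx 1 -> match: F0=1 F1=0 F2=0; commitIndex=0
Op 3: F0 acks idx 1 -> match: F0=1 F1=0 F2=0; commitIndex=0
Op 4: append 3 -> log_len=4
Op 5: F2 acks idx 1 -> match: F0=1 F1=0 F2=1; commitIndex=1
Op 6: F2 acks idx 4 -> match: F0=1 F1=0 F2=4; commitIndex=1

Answer: 1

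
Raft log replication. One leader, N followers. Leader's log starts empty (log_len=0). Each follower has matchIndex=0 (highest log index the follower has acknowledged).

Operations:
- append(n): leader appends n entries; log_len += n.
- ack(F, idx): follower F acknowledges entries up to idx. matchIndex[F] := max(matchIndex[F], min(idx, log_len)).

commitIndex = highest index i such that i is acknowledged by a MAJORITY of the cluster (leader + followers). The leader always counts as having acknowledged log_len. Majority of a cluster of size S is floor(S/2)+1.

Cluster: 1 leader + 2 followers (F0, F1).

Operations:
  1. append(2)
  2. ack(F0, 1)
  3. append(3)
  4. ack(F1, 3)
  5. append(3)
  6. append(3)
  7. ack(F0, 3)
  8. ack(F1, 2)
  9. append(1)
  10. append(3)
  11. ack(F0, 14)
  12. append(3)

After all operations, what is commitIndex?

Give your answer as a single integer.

Op 1: append 2 -> log_len=2
Op 2: F0 acks idx 1 -> match: F0=1 F1=0; commitIndex=1
Op 3: append 3 -> log_len=5
Op 4: F1 acks idx 3 -> match: F0=1 F1=3; commitIndex=3
Op 5: append 3 -> log_len=8
Op 6: append 3 -> log_len=11
Op 7: F0 acks idx 3 -> match: F0=3 F1=3; commitIndex=3
Op 8: F1 acks idx 2 -> match: F0=3 F1=3; commitIndex=3
Op 9: append 1 -> log_len=12
Op 10: append 3 -> log_len=15
Op 11: F0 acks idx 14 -> match: F0=14 F1=3; commitIndex=14
Op 12: append 3 -> log_len=18

Answer: 14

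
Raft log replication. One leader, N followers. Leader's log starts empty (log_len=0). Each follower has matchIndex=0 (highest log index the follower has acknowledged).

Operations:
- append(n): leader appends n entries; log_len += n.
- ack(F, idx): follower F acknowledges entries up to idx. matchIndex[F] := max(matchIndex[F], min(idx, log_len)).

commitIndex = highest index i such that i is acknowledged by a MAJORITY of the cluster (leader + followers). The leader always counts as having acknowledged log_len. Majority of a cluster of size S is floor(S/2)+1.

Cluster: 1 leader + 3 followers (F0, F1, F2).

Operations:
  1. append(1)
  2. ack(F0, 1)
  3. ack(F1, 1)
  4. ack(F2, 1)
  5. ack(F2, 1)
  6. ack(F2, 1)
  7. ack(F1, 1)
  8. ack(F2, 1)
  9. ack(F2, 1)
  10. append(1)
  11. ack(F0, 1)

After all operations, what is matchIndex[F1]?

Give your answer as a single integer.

Answer: 1

Derivation:
Op 1: append 1 -> log_len=1
Op 2: F0 acks idx 1 -> match: F0=1 F1=0 F2=0; commitIndex=0
Op 3: F1 acks idx 1 -> match: F0=1 F1=1 F2=0; commitIndex=1
Op 4: F2 acks idx 1 -> match: F0=1 F1=1 F2=1; commitIndex=1
Op 5: F2 acks idx 1 -> match: F0=1 F1=1 F2=1; commitIndex=1
Op 6: F2 acks idx 1 -> match: F0=1 F1=1 F2=1; commitIndex=1
Op 7: F1 acks idx 1 -> match: F0=1 F1=1 F2=1; commitIndex=1
Op 8: F2 acks idx 1 -> match: F0=1 F1=1 F2=1; commitIndex=1
Op 9: F2 acks idx 1 -> match: F0=1 F1=1 F2=1; commitIndex=1
Op 10: append 1 -> log_len=2
Op 11: F0 acks idx 1 -> match: F0=1 F1=1 F2=1; commitIndex=1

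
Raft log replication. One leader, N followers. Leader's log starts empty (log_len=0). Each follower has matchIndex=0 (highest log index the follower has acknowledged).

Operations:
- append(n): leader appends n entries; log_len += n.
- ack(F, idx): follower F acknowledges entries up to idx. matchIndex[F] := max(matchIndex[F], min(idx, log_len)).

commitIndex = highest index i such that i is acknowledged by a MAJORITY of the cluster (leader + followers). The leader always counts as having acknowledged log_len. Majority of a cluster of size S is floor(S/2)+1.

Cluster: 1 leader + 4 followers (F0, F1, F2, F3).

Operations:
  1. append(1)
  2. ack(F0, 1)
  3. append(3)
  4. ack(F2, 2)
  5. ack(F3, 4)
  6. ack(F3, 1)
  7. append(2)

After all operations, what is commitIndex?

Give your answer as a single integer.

Answer: 2

Derivation:
Op 1: append 1 -> log_len=1
Op 2: F0 acks idx 1 -> match: F0=1 F1=0 F2=0 F3=0; commitIndex=0
Op 3: append 3 -> log_len=4
Op 4: F2 acks idx 2 -> match: F0=1 F1=0 F2=2 F3=0; commitIndex=1
Op 5: F3 acks idx 4 -> match: F0=1 F1=0 F2=2 F3=4; commitIndex=2
Op 6: F3 acks idx 1 -> match: F0=1 F1=0 F2=2 F3=4; commitIndex=2
Op 7: append 2 -> log_len=6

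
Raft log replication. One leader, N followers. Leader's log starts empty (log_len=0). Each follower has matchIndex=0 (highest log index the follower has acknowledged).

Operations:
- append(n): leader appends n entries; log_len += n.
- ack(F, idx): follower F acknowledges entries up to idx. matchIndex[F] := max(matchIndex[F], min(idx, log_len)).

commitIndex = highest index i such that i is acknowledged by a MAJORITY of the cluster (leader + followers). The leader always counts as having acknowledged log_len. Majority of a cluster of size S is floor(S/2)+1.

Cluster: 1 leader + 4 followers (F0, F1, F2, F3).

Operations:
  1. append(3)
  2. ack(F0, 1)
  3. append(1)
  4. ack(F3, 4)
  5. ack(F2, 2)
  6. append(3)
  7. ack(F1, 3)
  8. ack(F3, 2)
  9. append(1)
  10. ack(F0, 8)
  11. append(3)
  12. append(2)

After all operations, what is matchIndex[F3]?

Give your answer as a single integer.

Answer: 4

Derivation:
Op 1: append 3 -> log_len=3
Op 2: F0 acks idx 1 -> match: F0=1 F1=0 F2=0 F3=0; commitIndex=0
Op 3: append 1 -> log_len=4
Op 4: F3 acks idx 4 -> match: F0=1 F1=0 F2=0 F3=4; commitIndex=1
Op 5: F2 acks idx 2 -> match: F0=1 F1=0 F2=2 F3=4; commitIndex=2
Op 6: append 3 -> log_len=7
Op 7: F1 acks idx 3 -> match: F0=1 F1=3 F2=2 F3=4; commitIndex=3
Op 8: F3 acks idx 2 -> match: F0=1 F1=3 F2=2 F3=4; commitIndex=3
Op 9: append 1 -> log_len=8
Op 10: F0 acks idx 8 -> match: F0=8 F1=3 F2=2 F3=4; commitIndex=4
Op 11: append 3 -> log_len=11
Op 12: append 2 -> log_len=13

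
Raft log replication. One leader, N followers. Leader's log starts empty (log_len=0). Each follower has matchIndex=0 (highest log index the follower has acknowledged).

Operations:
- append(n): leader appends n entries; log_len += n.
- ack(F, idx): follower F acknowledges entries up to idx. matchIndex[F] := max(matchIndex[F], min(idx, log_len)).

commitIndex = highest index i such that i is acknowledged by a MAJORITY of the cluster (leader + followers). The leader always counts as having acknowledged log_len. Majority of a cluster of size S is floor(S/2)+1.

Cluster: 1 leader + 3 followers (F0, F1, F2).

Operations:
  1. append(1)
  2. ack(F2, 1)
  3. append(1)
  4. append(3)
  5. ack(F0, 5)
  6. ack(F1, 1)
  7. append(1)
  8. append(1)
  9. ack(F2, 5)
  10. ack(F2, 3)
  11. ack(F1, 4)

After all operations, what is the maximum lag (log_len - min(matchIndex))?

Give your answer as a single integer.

Op 1: append 1 -> log_len=1
Op 2: F2 acks idx 1 -> match: F0=0 F1=0 F2=1; commitIndex=0
Op 3: append 1 -> log_len=2
Op 4: append 3 -> log_len=5
Op 5: F0 acks idx 5 -> match: F0=5 F1=0 F2=1; commitIndex=1
Op 6: F1 acks idx 1 -> match: F0=5 F1=1 F2=1; commitIndex=1
Op 7: append 1 -> log_len=6
Op 8: append 1 -> log_len=7
Op 9: F2 acks idx 5 -> match: F0=5 F1=1 F2=5; commitIndex=5
Op 10: F2 acks idx 3 -> match: F0=5 F1=1 F2=5; commitIndex=5
Op 11: F1 acks idx 4 -> match: F0=5 F1=4 F2=5; commitIndex=5

Answer: 3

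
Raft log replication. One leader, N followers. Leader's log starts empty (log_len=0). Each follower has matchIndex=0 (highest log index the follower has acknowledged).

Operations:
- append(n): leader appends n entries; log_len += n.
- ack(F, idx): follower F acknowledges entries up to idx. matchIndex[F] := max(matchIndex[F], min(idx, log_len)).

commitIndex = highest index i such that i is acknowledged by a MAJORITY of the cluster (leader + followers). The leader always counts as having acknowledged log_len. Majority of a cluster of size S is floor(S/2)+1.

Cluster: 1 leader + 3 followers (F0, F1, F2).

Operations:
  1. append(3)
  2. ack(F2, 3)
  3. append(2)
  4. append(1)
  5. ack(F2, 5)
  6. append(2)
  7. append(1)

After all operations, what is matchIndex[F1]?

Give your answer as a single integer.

Op 1: append 3 -> log_len=3
Op 2: F2 acks idx 3 -> match: F0=0 F1=0 F2=3; commitIndex=0
Op 3: append 2 -> log_len=5
Op 4: append 1 -> log_len=6
Op 5: F2 acks idx 5 -> match: F0=0 F1=0 F2=5; commitIndex=0
Op 6: append 2 -> log_len=8
Op 7: append 1 -> log_len=9

Answer: 0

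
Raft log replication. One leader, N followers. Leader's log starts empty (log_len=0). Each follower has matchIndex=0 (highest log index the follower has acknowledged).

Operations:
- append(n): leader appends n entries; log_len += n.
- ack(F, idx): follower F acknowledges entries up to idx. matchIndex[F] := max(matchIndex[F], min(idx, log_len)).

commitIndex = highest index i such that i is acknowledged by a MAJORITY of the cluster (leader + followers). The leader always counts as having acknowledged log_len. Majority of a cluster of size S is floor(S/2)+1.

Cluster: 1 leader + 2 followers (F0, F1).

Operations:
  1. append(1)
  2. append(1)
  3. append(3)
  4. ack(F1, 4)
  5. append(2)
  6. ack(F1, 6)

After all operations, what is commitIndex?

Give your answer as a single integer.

Answer: 6

Derivation:
Op 1: append 1 -> log_len=1
Op 2: append 1 -> log_len=2
Op 3: append 3 -> log_len=5
Op 4: F1 acks idx 4 -> match: F0=0 F1=4; commitIndex=4
Op 5: append 2 -> log_len=7
Op 6: F1 acks idx 6 -> match: F0=0 F1=6; commitIndex=6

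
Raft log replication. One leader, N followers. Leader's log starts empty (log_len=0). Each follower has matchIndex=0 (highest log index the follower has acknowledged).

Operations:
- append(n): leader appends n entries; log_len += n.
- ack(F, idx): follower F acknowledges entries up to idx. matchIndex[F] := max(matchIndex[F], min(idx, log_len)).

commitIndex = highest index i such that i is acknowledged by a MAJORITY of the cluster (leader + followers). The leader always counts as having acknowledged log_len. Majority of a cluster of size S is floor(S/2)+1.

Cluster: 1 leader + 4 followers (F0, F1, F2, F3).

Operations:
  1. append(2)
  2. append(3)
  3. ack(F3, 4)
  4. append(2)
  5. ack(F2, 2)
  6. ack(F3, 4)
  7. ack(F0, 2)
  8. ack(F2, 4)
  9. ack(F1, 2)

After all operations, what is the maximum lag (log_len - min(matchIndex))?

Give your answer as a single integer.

Op 1: append 2 -> log_len=2
Op 2: append 3 -> log_len=5
Op 3: F3 acks idx 4 -> match: F0=0 F1=0 F2=0 F3=4; commitIndex=0
Op 4: append 2 -> log_len=7
Op 5: F2 acks idx 2 -> match: F0=0 F1=0 F2=2 F3=4; commitIndex=2
Op 6: F3 acks idx 4 -> match: F0=0 F1=0 F2=2 F3=4; commitIndex=2
Op 7: F0 acks idx 2 -> match: F0=2 F1=0 F2=2 F3=4; commitIndex=2
Op 8: F2 acks idx 4 -> match: F0=2 F1=0 F2=4 F3=4; commitIndex=4
Op 9: F1 acks idx 2 -> match: F0=2 F1=2 F2=4 F3=4; commitIndex=4

Answer: 5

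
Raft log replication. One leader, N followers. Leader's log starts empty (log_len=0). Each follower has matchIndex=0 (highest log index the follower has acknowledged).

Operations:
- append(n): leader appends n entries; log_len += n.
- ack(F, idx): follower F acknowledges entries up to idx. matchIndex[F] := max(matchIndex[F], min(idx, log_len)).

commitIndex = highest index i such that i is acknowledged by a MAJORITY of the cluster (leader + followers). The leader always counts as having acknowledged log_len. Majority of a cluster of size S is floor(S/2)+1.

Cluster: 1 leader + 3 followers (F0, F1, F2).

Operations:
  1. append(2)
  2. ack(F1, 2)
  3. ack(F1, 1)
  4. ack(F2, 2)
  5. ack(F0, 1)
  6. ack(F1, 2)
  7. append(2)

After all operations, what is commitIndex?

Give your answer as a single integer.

Answer: 2

Derivation:
Op 1: append 2 -> log_len=2
Op 2: F1 acks idx 2 -> match: F0=0 F1=2 F2=0; commitIndex=0
Op 3: F1 acks idx 1 -> match: F0=0 F1=2 F2=0; commitIndex=0
Op 4: F2 acks idx 2 -> match: F0=0 F1=2 F2=2; commitIndex=2
Op 5: F0 acks idx 1 -> match: F0=1 F1=2 F2=2; commitIndex=2
Op 6: F1 acks idx 2 -> match: F0=1 F1=2 F2=2; commitIndex=2
Op 7: append 2 -> log_len=4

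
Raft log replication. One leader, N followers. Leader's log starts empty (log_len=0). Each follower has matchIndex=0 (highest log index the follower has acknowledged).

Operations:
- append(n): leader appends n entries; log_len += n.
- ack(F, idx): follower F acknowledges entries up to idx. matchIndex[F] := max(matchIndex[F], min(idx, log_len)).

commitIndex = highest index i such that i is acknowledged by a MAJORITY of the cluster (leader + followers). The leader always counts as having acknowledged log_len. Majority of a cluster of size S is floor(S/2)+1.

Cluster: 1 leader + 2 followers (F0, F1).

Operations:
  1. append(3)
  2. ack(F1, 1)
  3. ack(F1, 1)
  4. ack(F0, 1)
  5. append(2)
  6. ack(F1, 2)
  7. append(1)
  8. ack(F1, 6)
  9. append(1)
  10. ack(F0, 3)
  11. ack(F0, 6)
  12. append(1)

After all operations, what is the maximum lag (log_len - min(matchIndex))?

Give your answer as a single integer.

Answer: 2

Derivation:
Op 1: append 3 -> log_len=3
Op 2: F1 acks idx 1 -> match: F0=0 F1=1; commitIndex=1
Op 3: F1 acks idx 1 -> match: F0=0 F1=1; commitIndex=1
Op 4: F0 acks idx 1 -> match: F0=1 F1=1; commitIndex=1
Op 5: append 2 -> log_len=5
Op 6: F1 acks idx 2 -> match: F0=1 F1=2; commitIndex=2
Op 7: append 1 -> log_len=6
Op 8: F1 acks idx 6 -> match: F0=1 F1=6; commitIndex=6
Op 9: append 1 -> log_len=7
Op 10: F0 acks idx 3 -> match: F0=3 F1=6; commitIndex=6
Op 11: F0 acks idx 6 -> match: F0=6 F1=6; commitIndex=6
Op 12: append 1 -> log_len=8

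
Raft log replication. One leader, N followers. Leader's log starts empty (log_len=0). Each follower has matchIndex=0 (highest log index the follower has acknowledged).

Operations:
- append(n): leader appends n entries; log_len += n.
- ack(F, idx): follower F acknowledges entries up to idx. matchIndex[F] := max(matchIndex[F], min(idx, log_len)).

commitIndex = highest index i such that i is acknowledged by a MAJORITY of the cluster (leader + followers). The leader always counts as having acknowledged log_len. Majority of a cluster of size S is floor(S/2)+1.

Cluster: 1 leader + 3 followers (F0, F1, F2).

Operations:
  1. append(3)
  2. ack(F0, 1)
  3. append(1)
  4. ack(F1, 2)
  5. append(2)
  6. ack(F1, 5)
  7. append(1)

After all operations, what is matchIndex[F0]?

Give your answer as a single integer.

Answer: 1

Derivation:
Op 1: append 3 -> log_len=3
Op 2: F0 acks idx 1 -> match: F0=1 F1=0 F2=0; commitIndex=0
Op 3: append 1 -> log_len=4
Op 4: F1 acks idx 2 -> match: F0=1 F1=2 F2=0; commitIndex=1
Op 5: append 2 -> log_len=6
Op 6: F1 acks idx 5 -> match: F0=1 F1=5 F2=0; commitIndex=1
Op 7: append 1 -> log_len=7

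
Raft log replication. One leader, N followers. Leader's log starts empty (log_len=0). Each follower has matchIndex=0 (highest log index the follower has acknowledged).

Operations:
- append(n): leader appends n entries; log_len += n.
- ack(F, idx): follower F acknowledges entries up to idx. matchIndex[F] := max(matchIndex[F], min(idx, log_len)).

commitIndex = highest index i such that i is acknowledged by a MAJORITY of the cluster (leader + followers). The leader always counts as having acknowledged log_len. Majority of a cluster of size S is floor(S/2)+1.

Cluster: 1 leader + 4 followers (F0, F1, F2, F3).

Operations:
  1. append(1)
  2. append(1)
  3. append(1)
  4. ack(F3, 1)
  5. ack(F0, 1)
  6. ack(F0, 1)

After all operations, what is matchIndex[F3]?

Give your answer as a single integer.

Op 1: append 1 -> log_len=1
Op 2: append 1 -> log_len=2
Op 3: append 1 -> log_len=3
Op 4: F3 acks idx 1 -> match: F0=0 F1=0 F2=0 F3=1; commitIndex=0
Op 5: F0 acks idx 1 -> match: F0=1 F1=0 F2=0 F3=1; commitIndex=1
Op 6: F0 acks idx 1 -> match: F0=1 F1=0 F2=0 F3=1; commitIndex=1

Answer: 1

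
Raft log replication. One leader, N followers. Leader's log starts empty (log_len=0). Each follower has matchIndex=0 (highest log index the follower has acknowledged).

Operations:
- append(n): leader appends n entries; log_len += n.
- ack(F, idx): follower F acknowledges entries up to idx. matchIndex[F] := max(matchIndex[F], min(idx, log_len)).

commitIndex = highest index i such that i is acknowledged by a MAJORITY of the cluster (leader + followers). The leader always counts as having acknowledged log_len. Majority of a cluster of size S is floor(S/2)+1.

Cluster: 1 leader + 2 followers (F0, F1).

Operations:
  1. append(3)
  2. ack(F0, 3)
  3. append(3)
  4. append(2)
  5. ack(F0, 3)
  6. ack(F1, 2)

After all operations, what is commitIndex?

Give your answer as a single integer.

Answer: 3

Derivation:
Op 1: append 3 -> log_len=3
Op 2: F0 acks idx 3 -> match: F0=3 F1=0; commitIndex=3
Op 3: append 3 -> log_len=6
Op 4: append 2 -> log_len=8
Op 5: F0 acks idx 3 -> match: F0=3 F1=0; commitIndex=3
Op 6: F1 acks idx 2 -> match: F0=3 F1=2; commitIndex=3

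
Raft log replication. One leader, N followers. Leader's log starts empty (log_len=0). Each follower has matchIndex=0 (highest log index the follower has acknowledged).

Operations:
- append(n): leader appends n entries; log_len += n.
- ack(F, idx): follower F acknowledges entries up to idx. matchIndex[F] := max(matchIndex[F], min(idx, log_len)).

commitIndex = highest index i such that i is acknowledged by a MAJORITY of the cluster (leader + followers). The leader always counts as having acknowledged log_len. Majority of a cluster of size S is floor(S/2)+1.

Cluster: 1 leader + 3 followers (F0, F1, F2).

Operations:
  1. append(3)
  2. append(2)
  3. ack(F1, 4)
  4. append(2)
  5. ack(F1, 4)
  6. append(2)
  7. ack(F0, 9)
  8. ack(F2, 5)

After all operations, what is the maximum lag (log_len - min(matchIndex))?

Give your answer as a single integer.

Op 1: append 3 -> log_len=3
Op 2: append 2 -> log_len=5
Op 3: F1 acks idx 4 -> match: F0=0 F1=4 F2=0; commitIndex=0
Op 4: append 2 -> log_len=7
Op 5: F1 acks idx 4 -> match: F0=0 F1=4 F2=0; commitIndex=0
Op 6: append 2 -> log_len=9
Op 7: F0 acks idx 9 -> match: F0=9 F1=4 F2=0; commitIndex=4
Op 8: F2 acks idx 5 -> match: F0=9 F1=4 F2=5; commitIndex=5

Answer: 5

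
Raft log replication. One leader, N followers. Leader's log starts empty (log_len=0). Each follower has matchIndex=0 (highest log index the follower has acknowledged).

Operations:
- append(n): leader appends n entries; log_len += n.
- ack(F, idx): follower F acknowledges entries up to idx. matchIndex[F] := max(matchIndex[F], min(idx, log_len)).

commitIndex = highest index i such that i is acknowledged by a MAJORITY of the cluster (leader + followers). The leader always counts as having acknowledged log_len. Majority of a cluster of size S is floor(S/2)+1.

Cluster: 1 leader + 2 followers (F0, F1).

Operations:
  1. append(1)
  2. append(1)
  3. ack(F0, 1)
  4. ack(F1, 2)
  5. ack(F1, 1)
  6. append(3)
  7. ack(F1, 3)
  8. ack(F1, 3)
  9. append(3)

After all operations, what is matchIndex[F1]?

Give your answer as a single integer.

Op 1: append 1 -> log_len=1
Op 2: append 1 -> log_len=2
Op 3: F0 acks idx 1 -> match: F0=1 F1=0; commitIndex=1
Op 4: F1 acks idx 2 -> match: F0=1 F1=2; commitIndex=2
Op 5: F1 acks idx 1 -> match: F0=1 F1=2; commitIndex=2
Op 6: append 3 -> log_len=5
Op 7: F1 acks idx 3 -> match: F0=1 F1=3; commitIndex=3
Op 8: F1 acks idx 3 -> match: F0=1 F1=3; commitIndex=3
Op 9: append 3 -> log_len=8

Answer: 3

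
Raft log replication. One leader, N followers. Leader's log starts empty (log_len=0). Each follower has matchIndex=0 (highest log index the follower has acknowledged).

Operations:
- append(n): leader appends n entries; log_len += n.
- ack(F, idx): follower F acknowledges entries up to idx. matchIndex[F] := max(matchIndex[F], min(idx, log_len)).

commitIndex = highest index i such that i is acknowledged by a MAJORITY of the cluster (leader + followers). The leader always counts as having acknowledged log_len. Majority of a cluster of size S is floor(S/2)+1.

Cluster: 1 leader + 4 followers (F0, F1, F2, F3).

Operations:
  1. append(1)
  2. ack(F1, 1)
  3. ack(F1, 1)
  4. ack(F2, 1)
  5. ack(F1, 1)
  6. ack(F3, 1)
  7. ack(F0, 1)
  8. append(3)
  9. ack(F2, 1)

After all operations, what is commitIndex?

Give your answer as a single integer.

Answer: 1

Derivation:
Op 1: append 1 -> log_len=1
Op 2: F1 acks idx 1 -> match: F0=0 F1=1 F2=0 F3=0; commitIndex=0
Op 3: F1 acks idx 1 -> match: F0=0 F1=1 F2=0 F3=0; commitIndex=0
Op 4: F2 acks idx 1 -> match: F0=0 F1=1 F2=1 F3=0; commitIndex=1
Op 5: F1 acks idx 1 -> match: F0=0 F1=1 F2=1 F3=0; commitIndex=1
Op 6: F3 acks idx 1 -> match: F0=0 F1=1 F2=1 F3=1; commitIndex=1
Op 7: F0 acks idx 1 -> match: F0=1 F1=1 F2=1 F3=1; commitIndex=1
Op 8: append 3 -> log_len=4
Op 9: F2 acks idx 1 -> match: F0=1 F1=1 F2=1 F3=1; commitIndex=1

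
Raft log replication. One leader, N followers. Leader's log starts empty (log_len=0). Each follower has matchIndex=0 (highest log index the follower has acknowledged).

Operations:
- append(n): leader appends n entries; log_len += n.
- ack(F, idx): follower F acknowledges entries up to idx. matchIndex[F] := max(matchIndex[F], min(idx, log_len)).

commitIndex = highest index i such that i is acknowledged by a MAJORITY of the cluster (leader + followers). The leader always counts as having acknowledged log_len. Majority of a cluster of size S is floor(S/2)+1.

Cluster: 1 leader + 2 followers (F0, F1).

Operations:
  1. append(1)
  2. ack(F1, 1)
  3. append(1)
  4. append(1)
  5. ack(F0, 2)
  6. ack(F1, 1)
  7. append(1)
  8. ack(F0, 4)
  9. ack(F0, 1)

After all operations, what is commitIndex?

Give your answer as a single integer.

Op 1: append 1 -> log_len=1
Op 2: F1 acks idx 1 -> match: F0=0 F1=1; commitIndex=1
Op 3: append 1 -> log_len=2
Op 4: append 1 -> log_len=3
Op 5: F0 acks idx 2 -> match: F0=2 F1=1; commitIndex=2
Op 6: F1 acks idx 1 -> match: F0=2 F1=1; commitIndex=2
Op 7: append 1 -> log_len=4
Op 8: F0 acks idx 4 -> match: F0=4 F1=1; commitIndex=4
Op 9: F0 acks idx 1 -> match: F0=4 F1=1; commitIndex=4

Answer: 4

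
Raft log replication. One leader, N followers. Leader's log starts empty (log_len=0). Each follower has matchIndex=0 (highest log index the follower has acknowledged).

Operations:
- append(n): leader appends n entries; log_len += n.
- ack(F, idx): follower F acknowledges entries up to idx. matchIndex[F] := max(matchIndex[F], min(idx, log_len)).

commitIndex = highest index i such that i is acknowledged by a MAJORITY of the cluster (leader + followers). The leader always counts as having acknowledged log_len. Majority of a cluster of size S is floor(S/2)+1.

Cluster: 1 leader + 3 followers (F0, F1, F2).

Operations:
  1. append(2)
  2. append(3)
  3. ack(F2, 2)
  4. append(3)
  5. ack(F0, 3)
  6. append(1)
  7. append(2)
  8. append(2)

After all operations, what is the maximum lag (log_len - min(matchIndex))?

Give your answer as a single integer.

Answer: 13

Derivation:
Op 1: append 2 -> log_len=2
Op 2: append 3 -> log_len=5
Op 3: F2 acks idx 2 -> match: F0=0 F1=0 F2=2; commitIndex=0
Op 4: append 3 -> log_len=8
Op 5: F0 acks idx 3 -> match: F0=3 F1=0 F2=2; commitIndex=2
Op 6: append 1 -> log_len=9
Op 7: append 2 -> log_len=11
Op 8: append 2 -> log_len=13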